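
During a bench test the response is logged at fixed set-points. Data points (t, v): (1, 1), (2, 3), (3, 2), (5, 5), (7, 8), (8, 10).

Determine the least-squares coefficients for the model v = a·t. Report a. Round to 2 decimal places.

a = 1.14

Forming XᵀX = [[152]] and Xᵀv = [174]ᵀ gives XᵀX·[a]ᵀ = Xᵀv.
a = 174/152 = 1.14474.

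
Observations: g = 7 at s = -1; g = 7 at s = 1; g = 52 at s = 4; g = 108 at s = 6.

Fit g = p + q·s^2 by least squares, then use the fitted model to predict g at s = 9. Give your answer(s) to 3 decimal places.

Sums needed: Σ1 = 4, Σs^2 = 54, Σs^2·s^2 = 1554.
For Xᵀg: Σg = 174, Σs^2·g = 4734.
XᵀX·[p, q]ᵀ = Xᵀg becomes [[4, 54]; [54, 1554]]·[p, q]ᵀ = [174, 4734]ᵀ.
Eliminating q: 1554·(row 1) − 54·(row 2) gives 3300·p = 1554·174 − 54·4734 = 14760, so p = 246/55.
Then q = (4734 − 54·(246/55))/1554 = 159/55.
At s = 9: ĝ = (246/55)·(1) + (159/55)·(81) = 2625/11.

ĝ = 238.636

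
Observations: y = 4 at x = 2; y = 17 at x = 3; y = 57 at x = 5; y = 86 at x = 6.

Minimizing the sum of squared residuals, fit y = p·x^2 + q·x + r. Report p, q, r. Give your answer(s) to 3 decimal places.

Normal-equation sums: Σx^2·x^2 = 2018, Σx^2·x = 376, Σx^2 = 74, Σx·x = 74, Σx = 16, Σ1 = 4.
Right-hand side: Σx^2·y = 4690, Σx·y = 860, Σy = 164.
MᵀM·[p, q, r]ᵀ = Mᵀy becomes [[2018, 376, 74]; [376, 74, 16]; [74, 16, 4]]·[p, q, r]ᵀ = [4690, 860, 164]ᵀ.
Solving the 3×3 system (Gaussian elimination) gives p = 8/3, q = -14/15, r = -23/5.

p = 2.667, q = -0.933, r = -4.600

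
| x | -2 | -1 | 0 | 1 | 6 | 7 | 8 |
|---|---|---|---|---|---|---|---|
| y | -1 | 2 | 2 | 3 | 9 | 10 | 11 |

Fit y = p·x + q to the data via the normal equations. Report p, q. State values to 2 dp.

Forming AᵀA = [[155, 19]; [19, 7]] and Aᵀy = [215, 36]ᵀ gives AᵀA·[p, q]ᵀ = Aᵀy.
Eliminating q: 7·(row 1) − 19·(row 2) gives 724·p = 7·215 − 19·36 = 821, so p = 821/724.
Then q = (36 − 19·(821/724))/7 = 1495/724.

p = 1.13, q = 2.06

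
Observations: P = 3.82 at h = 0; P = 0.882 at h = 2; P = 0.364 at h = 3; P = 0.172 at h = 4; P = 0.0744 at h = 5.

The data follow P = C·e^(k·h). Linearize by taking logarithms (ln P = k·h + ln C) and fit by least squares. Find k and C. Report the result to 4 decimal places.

Linearized form: ln P = k·h + ln C. From the 5 transformed points,
Sums: Σh = 14.0000, Σ(h)² = 54.0000, Σln P = -4.1545, Σh·ln P = -23.3155.
Normal system: [[54.0000, 14.0000]; [14.0000, 5]]·[k, ln C]ᵀ = [-23.3155, -4.1545]ᵀ.
Solving (det = 74.0000): k = -0.78939, ln C = 1.37939, so C = exp(1.37939) = 3.97248.

k = -0.7894, C = 3.9725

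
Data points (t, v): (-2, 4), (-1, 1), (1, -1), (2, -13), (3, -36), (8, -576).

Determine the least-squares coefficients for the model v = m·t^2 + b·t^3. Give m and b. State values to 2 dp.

Compute the Gram sums: Σt^2·t^2 = 4211, Σt^2·t^3 = 33011, Σt^3·t^3 = 263003.
Right-hand side: Σt^2·v = -37224, Σt^3·v = -296022.
So MᵀM·[m, b]ᵀ = Mᵀv: [[4211, 33011]; [33011, 263003]]·[m, b]ᵀ = [-37224, -296022]ᵀ.
Determinant 4211·263003 − 33011² = 17779512.
m = ((-37224)·263003 − 33011·(-296022))/17779512 = -3006905/2963252; b = (4211·(-296022) − 33011·(-37224))/17779512 = -2957863/2963252.

m = -1.01, b = -1.00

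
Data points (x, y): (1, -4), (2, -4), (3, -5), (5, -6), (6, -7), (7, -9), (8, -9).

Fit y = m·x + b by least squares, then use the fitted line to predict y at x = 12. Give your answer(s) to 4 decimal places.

ŷ = -12.1370

Normal-equation sums: Σx·x = 188, Σx = 32, Σ1 = 7.
For Aᵀy: Σx·y = -234, Σy = -44.
Eliminating b: 7·(row 1) − 32·(row 2) gives 292·m = 7·(-234) − 32·(-44) = -230, so m = -115/146.
Then b = ((-44) − 32·(-115/146))/7 = -196/73.
At x = 12: ŷ = (-115/146)·(12) + (-196/73)·(1) = -886/73.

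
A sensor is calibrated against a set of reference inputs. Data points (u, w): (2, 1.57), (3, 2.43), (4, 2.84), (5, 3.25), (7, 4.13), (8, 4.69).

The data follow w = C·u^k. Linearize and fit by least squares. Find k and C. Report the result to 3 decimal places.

With ln wᵢ as the transformed response and ln uᵢ as the regressor:
XᵀX = [[14.3101, 8.8128]; [8.8128, 6]], rhs = [10.6056, 6.5251]ᵀ  (here Σln u = 8.8128, Σ(ln u)² = 14.3101, Σln w = 6.5251, Σln u·ln w = 10.6056).
Solving (det = 8.1947): k = 0.74786, ln C = -0.01094, so C = exp(-0.01094) = 0.98912.

k = 0.748, C = 0.989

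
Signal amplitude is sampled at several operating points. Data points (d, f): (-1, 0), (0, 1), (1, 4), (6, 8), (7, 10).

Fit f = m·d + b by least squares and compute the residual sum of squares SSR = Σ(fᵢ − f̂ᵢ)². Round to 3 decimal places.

XᵀX·[m, b]ᵀ = Xᵀf reads: 87·m + 13·b = 122;  13·m + 5·b = 23.
(Σd·d = 87, Σd = 13, Σ1 = 5, Σd·f = 122, Σf = 23.)
Δ = 87·5 − 13² = 266.
m = (122·5 − 13·23)/266 = 311/266; b = (87·23 − 13·122)/266 = 415/266.
Residuals: -52/133, -149/266, 169/133, -153/266, 34/133; SSR = 659/266.

SSR = 2.477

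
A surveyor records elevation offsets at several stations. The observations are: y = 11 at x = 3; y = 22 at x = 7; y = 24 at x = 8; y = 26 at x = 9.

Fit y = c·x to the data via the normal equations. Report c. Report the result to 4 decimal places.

c = 3.0197

Entries of MᵀM: Σx·x = 203.
Moment sums: Σx·y = 613.
MᵀM·[c]ᵀ = Mᵀy becomes [[203]]·[c]ᵀ = [613]ᵀ.
Hence c = 613 / 203 ≈ 3.0197.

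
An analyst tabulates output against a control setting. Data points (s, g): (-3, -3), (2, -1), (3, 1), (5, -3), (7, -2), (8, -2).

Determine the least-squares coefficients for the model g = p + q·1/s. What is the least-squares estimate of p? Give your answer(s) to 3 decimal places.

Sums needed: Σ1 = 6, Σ1/s = 271/280, Σ1/s·1/s = 386849/705600.
And Σg = -10, Σ1/s·g = -127/420.
XᵀX·[p, q]ᵀ = Xᵀg becomes [[6, 271/280]; [271/280, 386849/705600]]·[p, q]ᵀ = [-10, -127/420]ᵀ.
Δ = 6·(386849/705600) − (271/280)² = 22135/9408.
p = ((-10)·(386849/705600) − (271/280)·(-127/420))/(22135/9408) = -3661988/1660125; q = (6·(-127/420) − (271/280)·(-10))/(22135/9408) = 369936/110675.

p = -2.206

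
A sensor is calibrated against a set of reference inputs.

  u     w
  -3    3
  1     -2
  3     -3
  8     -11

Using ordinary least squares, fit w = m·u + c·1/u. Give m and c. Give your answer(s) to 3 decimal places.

m = -1.293, c = -0.163

With design matrix A, AᵀA = [[83, 4]; [4, 713/576]] and Aᵀw = [-108, -43/8]ᵀ.
det = 83·(713/576) − 4² = 49963/576.
m = ((-108)·(713/576) − 4·(-43/8))/(49963/576) = -64620/49963; c = (83·(-43/8) − 4·(-108))/(49963/576) = -8136/49963.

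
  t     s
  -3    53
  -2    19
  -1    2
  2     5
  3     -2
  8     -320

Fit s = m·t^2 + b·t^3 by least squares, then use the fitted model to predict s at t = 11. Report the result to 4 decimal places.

Sums needed: Σt^2·t^2 = 4291, Σt^2·t^3 = 32767, Σt^3·t^3 = 263731.
For Xᵀs: Σt^2·s = -19923, Σt^3·s = -165439.
Normal equations: [[4291, 32767]; [32767, 263731]]·[m, b]ᵀ = [-19923, -165439]ᵀ.
det = 4291·263731 − 32767² = 57993432.
m = ((-19923)·263731 − 32767·(-165439))/57993432 = 20828375/7249179; b = (4291·(-165439) − 32767·(-19923))/57993432 = -1019318/1035597.
At t = 11: ŝ = (20828375/7249179)·(121) + (-1019318/1035597)·(1331) = -6976752431/7249179.

ŝ = -962.4197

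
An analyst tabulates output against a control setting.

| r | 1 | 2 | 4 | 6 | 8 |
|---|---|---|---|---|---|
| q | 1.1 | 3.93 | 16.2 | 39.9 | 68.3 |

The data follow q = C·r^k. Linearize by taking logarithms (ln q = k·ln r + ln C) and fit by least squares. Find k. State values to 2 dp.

k = 2.01

Taking logs, ln q = k·ln r + ln C, so regress ln q on ln r.
Σln r = 5.9506, Σ(ln r)² = 9.9367, Σln q = 12.1592, Σln r·ln q = 20.1980.
Normal system: [[9.9367, 5.9506]; [5.9506, 5]]·[k, ln C]ᵀ = [20.1980, 12.1592]ᵀ.
Solving (det = 14.2736): k = 2.00613, ln C = 0.04430.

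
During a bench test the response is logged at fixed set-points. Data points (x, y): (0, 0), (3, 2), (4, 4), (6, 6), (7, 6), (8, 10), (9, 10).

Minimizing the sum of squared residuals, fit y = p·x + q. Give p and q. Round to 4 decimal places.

The normal system AᵀA·[p, q]ᵀ = Aᵀy is [[255, 37]; [37, 7]]·[p, q]ᵀ = [270, 38]ᵀ.
Eliminating q: 7·(row 1) − 37·(row 2) gives 416·p = 7·270 − 37·38 = 484, so p = 121/104.
Then q = (38 − 37·(121/104))/7 = -75/104.

p = 1.1635, q = -0.7212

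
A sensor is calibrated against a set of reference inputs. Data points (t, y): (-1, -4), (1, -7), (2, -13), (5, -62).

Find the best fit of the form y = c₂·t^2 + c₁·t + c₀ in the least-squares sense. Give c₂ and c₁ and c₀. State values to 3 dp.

c₂ = -2.150, c₁ = -1.023, c₀ = -3.047

Sums needed: Σt^2·t^2 = 643, Σt^2·t = 133, Σt^2 = 31, Σt·t = 31, Σt = 7, Σ1 = 4.
Moment sums: Σt^2·y = -1613, Σt·y = -339, Σy = -86.
So XᵀX·[c₂, c₁, c₀]ᵀ = Xᵀy: [[643, 133, 31]; [133, 31, 7]; [31, 7, 4]]·[c₂, c₁, c₀]ᵀ = [-1613, -339, -86]ᵀ.
Inverting the 3×3 Gram matrix, [c₂, c₁, c₀]ᵀ = [-43/20, -307/300, -457/150]ᵀ.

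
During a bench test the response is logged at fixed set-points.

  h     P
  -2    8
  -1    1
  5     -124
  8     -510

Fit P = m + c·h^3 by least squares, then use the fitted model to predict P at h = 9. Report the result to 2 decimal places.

P̂ = -726.09

From the data, Σ1 = 4, Σh^3 = 628, Σh^3·h^3 = 277834.
Moment sums: ΣP = -625, Σh^3·P = -276685.
AᵀA·[m, c]ᵀ = AᵀP becomes [[4, 628]; [628, 277834]]·[m, c]ᵀ = [-625, -276685]ᵀ.
det = 4·277834 − 628² = 716952.
m = ((-625)·277834 − 628·(-276685))/716952 = 18655/119492; c = (4·(-276685) − 628·(-625))/716952 = -29760/29873.
At h = 9: P̂ = (18655/119492)·(1) + (-29760/29873)·(729) = -86761505/119492.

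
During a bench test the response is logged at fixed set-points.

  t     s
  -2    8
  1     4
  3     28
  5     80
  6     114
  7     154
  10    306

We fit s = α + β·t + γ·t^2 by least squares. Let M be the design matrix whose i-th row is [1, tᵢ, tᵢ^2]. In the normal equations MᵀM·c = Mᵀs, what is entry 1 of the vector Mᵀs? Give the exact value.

Entry 1 ↔ basis 1, so (Mᵀs)_{1} = Σᵢ sᵢ = (1)·(8) + (1)·(4) + (1)·(28) + (1)·(80) + (1)·(114) + (1)·(154) + (1)·(306) = 694.

694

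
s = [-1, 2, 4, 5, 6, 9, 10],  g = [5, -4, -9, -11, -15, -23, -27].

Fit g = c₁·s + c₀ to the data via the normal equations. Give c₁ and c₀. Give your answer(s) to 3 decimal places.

The normal system XᵀX·[c₁, c₀]ᵀ = Xᵀg is [[263, 35]; [35, 7]]·[c₁, c₀]ᵀ = [-671, -84]ᵀ.
det = 263·7 − 35² = 616.
c₁ = ((-671)·7 − 35·(-84))/616 = -251/88; c₀ = (263·(-84) − 35·(-671))/616 = 199/88.

c₁ = -2.852, c₀ = 2.261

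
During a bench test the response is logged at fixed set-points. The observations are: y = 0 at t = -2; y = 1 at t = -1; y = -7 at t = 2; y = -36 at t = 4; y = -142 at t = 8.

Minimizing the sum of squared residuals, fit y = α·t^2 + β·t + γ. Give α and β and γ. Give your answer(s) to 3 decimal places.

Sums needed: Σt^2·t^2 = 4385, Σt^2·t = 575, Σt^2 = 89, Σt·t = 89, Σt = 11, Σ1 = 5.
For Mᵀy: Σt^2·y = -9691, Σt·y = -1295, Σy = -184.
Normal equations: [[4385, 575, 89]; [575, 89, 11]; [89, 11, 5]]·[α, β, γ]ᵀ = [-9691, -1295, -184]ᵀ.
Inverting the 3×3 Gram matrix, [α, β, γ]ᵀ = [-32575/15708, -8389/5236, 2041/561]ᵀ.

α = -2.074, β = -1.602, γ = 3.638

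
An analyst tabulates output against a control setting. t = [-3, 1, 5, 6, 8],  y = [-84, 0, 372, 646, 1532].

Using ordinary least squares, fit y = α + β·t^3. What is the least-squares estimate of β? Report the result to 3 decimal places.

β = 2.998

From the data, Σ1 = 5, Σt^3 = 827, Σt^3·t^3 = 325155.
Right-hand side: Σy = 2466, Σt^3·y = 972688.
Eliminating β: 325155·(row 1) − 827·(row 2) gives 941846·α = 325155·2466 − 827·972688 = -2580746, so α = -1290373/470923.
Then β = (972688 − 827·(-1290373/470923))/325155 = 1412029/470923.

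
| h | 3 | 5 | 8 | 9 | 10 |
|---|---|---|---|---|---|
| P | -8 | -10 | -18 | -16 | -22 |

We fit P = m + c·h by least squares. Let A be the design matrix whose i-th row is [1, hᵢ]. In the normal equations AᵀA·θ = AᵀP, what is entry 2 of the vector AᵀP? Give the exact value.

-582

Entry 2 ↔ basis h, so (AᵀP)_{2} = Σᵢ (h)·Pᵢ = (3)·(-8) + (5)·(-10) + (8)·(-18) + (9)·(-16) + (10)·(-22) = -582.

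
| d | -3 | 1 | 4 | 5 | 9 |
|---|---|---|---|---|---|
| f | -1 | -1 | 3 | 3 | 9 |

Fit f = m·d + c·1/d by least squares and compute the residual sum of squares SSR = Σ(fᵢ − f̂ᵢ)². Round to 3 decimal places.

SSR = 3.384

Forming MᵀM = [[132, 5]; [5, 39721/32400]] and Mᵀf = [110, 101/60]ᵀ gives MᵀM·[m, c]ᵀ = Mᵀf.
Eliminating c: (39721/32400)·(row 1) − 5·(row 2) gives (369431/2700)·m = (39721/32400)·110 − 5·(101/60) = 409661/3240, so m = 2048305/2216586.
Then c = ((101/60) − 5·(2048305/2216586))/(39721/32400) = -885060/369431.
Residuals: 24807/25478, 1045469/2216586, -107936/1108293, -2529695/2216586, 701523/738862; SSR = 3750371/1108293.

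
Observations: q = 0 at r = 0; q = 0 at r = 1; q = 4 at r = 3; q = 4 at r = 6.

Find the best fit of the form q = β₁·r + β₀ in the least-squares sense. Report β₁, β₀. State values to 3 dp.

β₁ = 0.762, β₀ = 0.095

The normal system AᵀA·[β₁, β₀]ᵀ = Aᵀq is [[46, 10]; [10, 4]]·[β₁, β₀]ᵀ = [36, 8]ᵀ.
Determinant 46·4 − 10² = 84.
β₁ = (36·4 − 10·8)/84 = 16/21; β₀ = (46·8 − 10·36)/84 = 2/21.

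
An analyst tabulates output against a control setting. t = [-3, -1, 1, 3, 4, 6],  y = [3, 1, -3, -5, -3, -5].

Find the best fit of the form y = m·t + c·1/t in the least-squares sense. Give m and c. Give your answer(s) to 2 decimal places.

Compute the Gram sums: Σt·t = 72, Σt·1/t = 6, Σ1/t·1/t = 37/16.
For Mᵀy: Σt·y = -70, Σ1/t·y = -33/4.
Normal equations: [[72, 6]; [6, 37/16]]·[m, c]ᵀ = [-70, -33/4]ᵀ.
Δ = 72·(37/16) − 6² = 261/2.
m = ((-70)·(37/16) − 6·(-33/4))/(261/2) = -31/36; c = (72·(-33/4) − 6·(-70))/(261/2) = -4/3.

m = -0.86, c = -1.33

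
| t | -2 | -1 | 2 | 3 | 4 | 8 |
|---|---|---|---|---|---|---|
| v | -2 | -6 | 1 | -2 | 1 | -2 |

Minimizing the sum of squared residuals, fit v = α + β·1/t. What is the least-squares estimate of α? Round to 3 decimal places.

α = -1.482

The normal equations are: 6·α + (-7/24)·β = -10;  (-7/24)·α + (973/576)·β = 41/6.
det = 6·(973/576) − (-7/24)² = 5789/576.
α = ((-10)·(973/576) − (-7/24)·(41/6))/(5789/576) = -1226/827; β = (6·(41/6) − (-7/24)·(-10))/(5789/576) = 21936/5789.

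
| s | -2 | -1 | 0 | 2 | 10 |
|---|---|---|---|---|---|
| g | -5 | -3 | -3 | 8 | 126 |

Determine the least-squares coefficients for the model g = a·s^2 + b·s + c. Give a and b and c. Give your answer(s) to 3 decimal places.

a = 0.972, b = 3.096, c = -2.162

Compute the Gram sums: Σs^2·s^2 = 10033, Σs^2·s = 999, Σs^2 = 109, Σs·s = 109, Σs = 9, Σ1 = 5.
For Xᵀg: Σs^2·g = 12609, Σs·g = 1289, Σg = 123.
XᵀX·[a, b, c]ᵀ = Xᵀg becomes [[10033, 999, 109]; [999, 109, 9]; [109, 9, 5]]·[a, b, c]ᵀ = [12609, 1289, 123]ᵀ.
Row-reducing yields a = 80265/82579, b = 255653/82579, c = -178509/82579.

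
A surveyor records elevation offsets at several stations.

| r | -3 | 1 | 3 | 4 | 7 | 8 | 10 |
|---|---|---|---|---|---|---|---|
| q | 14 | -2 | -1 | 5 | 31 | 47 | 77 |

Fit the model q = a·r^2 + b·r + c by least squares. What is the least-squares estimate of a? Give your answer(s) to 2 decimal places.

a = 1.03

Compute the Gram sums: Σr^2·r^2 = 16916, Σr^2·r = 1920, Σr^2 = 248, Σr·r = 248, Σr = 30, Σ1 = 7.
Right-hand side: Σr^2·q = 12422, Σr·q = 1336, Σq = 171.
So MᵀM·[a, b, c]ᵀ = Mᵀq: [[16916, 1920, 248]; [1920, 248, 30]; [248, 30, 7]]·[a, b, c]ᵀ = [12422, 1336, 171]ᵀ.
Row-reducing yields a = 212651/206698, b = -482329/206698, c = -208730/103349.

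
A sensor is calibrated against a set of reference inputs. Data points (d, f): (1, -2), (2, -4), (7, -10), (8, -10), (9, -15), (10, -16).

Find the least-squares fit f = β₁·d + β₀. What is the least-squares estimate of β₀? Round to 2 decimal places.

β₀ = -0.49

AᵀA·[β₁, β₀]ᵀ = Aᵀf reads: 299·β₁ + 37·β₀ = -455;  37·β₁ + 6·β₀ = -57.
Eliminating β₀: 6·(row 1) − 37·(row 2) gives 425·β₁ = 6·(-455) − 37·(-57) = -621, so β₁ = -621/425.
Then β₀ = ((-57) − 37·(-621/425))/6 = -208/425.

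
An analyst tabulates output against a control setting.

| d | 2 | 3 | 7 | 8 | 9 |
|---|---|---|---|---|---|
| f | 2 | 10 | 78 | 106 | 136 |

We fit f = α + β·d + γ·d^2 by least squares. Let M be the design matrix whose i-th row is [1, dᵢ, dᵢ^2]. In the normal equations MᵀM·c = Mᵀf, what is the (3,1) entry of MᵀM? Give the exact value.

Row 3 ↔ basis d^2, column 1 ↔ basis 1, so (MᵀM)_{3,1} = Σᵢ d^2 = (4)·(1) + (9)·(1) + (49)·(1) + (64)·(1) + (81)·(1) = 207.

207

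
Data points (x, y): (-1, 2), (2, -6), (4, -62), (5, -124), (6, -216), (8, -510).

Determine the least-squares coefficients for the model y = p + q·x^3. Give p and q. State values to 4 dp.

The normal equations are: 6·p + 924·q = -916;  924·p + 328586·q = -327294.
(Σ1 = 6, Σx^3 = 924, Σx^3·x^3 = 328586, Σy = -916, Σx^3·y = -327294.)
Determinant 6·328586 − 924² = 1117740.
p = ((-916)·328586 − 924·(-327294))/1117740 = 71744/55887; q = (6·(-327294) − 924·(-916))/1117740 = -18623/18629.

p = 1.2837, q = -0.9997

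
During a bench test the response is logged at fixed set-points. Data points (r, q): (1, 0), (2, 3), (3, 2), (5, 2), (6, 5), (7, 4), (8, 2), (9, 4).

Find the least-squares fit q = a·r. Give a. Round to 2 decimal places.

The normal equations are: 269·a = 132.
Hence a = 132 / 269 ≈ 0.490706.

a = 0.49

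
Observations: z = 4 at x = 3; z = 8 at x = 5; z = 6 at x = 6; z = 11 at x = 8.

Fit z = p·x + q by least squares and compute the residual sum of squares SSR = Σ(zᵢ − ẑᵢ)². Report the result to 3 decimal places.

SSR = 5.808

From the data, Σx·x = 134, Σx = 22, Σ1 = 4.
And Σx·z = 176, Σz = 29.
Normal equations: [[134, 22]; [22, 4]]·[p, q]ᵀ = [176, 29]ᵀ.
Determinant 134·4 − 22² = 52.
p = (176·4 − 22·29)/52 = 33/26; q = (134·29 − 22·176)/52 = 7/26.
Residuals: -1/13, 18/13, -49/26, 15/26; SSR = 151/26.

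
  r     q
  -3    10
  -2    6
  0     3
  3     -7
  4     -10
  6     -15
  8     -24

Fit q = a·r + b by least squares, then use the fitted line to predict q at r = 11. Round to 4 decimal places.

q̂ = -31.0972

Setting ∂/∂a … = 0 gives: 138·a + 16·b = -385;  16·a + 7·b = -37.
(Σr·r = 138, Σr = 16, Σ1 = 7, Σr·q = -385, Σq = -37.)
Eliminating b: 7·(row 1) − 16·(row 2) gives 710·a = 7·(-385) − 16·(-37) = -2103, so a = -2103/710.
Then b = ((-37) − 16·(-2103/710))/7 = 527/355.
At r = 11: q̂ = (-2103/710)·(11) + (527/355)·(1) = -22079/710.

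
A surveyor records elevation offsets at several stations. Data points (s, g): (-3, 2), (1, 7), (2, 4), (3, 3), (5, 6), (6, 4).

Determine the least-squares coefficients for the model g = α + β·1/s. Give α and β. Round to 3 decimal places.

Forming MᵀM = [[6, 28/15]; [28/15, 77/50]] and Mᵀg = [26, 56/5]ᵀ gives MᵀM·[α, β]ᵀ = Mᵀg.
Determinant 6·(77/50) − (28/15)² = 259/45.
α = (26·(77/50) − (28/15)·(56/5))/(259/45) = 123/37; β = (6·(56/5) − (28/15)·26)/(259/45) = 120/37.

α = 3.324, β = 3.243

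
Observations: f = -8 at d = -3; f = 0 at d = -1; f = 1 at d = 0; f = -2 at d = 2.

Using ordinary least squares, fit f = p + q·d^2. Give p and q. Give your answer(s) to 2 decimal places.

p = 1.21, q = -0.99

With design matrix M, MᵀM = [[4, 14]; [14, 98]] and Mᵀf = [-9, -80]ᵀ.
Eliminating q: 98·(row 1) − 14·(row 2) gives 196·p = 98·(-9) − 14·(-80) = 238, so p = 17/14.
Then q = ((-80) − 14·(17/14))/98 = -97/98.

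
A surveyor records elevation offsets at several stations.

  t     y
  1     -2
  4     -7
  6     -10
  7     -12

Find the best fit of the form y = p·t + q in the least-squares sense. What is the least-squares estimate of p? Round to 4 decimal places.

Setting ∂/∂p … = 0 gives: 102·p + 18·q = -174;  18·p + 4·q = -31.
(Σt·t = 102, Σt = 18, Σ1 = 4, Σt·y = -174, Σy = -31.)
det = 102·4 − 18² = 84.
p = ((-174)·4 − 18·(-31))/84 = -23/14; q = (102·(-31) − 18·(-174))/84 = -5/14.

p = -1.6429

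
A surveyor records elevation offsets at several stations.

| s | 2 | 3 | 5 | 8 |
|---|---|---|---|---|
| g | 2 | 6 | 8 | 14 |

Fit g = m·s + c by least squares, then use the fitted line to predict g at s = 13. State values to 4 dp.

Normal-equation sums: Σs·s = 102, Σs = 18, Σ1 = 4.
Moment sums: Σs·g = 174, Σg = 30.
XᵀX·[m, c]ᵀ = Xᵀg becomes [[102, 18]; [18, 4]]·[m, c]ᵀ = [174, 30]ᵀ.
Δ = 102·4 − 18² = 84.
m = (174·4 − 18·30)/84 = 13/7; c = (102·30 − 18·174)/84 = -6/7.
At s = 13: ĝ = (13/7)·(13) + (-6/7)·(1) = 163/7.

ĝ = 23.2857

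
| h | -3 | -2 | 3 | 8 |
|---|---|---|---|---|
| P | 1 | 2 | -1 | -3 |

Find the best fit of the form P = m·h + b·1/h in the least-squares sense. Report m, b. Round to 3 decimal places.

Compute the Gram sums: Σh·h = 86, Σh·1/h = 4, Σ1/h·1/h = 281/576.
For XᵀP: Σh·P = -34, Σ1/h·P = -49/24.
So XᵀX·[m, b]ᵀ = XᵀP: [[86, 4]; [4, 281/576]]·[m, b]ᵀ = [-34, -49/24]ᵀ.
Δ = 86·(281/576) − 4² = 7475/288.
m = ((-34)·(281/576) − 4·(-49/24))/(7475/288) = -97/299; b = (86·(-49/24) − 4·(-34))/(7475/288) = -456/299.

m = -0.324, b = -1.525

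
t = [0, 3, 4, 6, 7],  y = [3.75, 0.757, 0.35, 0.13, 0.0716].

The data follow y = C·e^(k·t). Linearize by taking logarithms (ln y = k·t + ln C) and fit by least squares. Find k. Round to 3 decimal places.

Linearized form: ln y = k·t + ln C. From the 5 transformed points,
Over the data: Σt = 20.0000, Σ(t)² = 110.0000, Σln y = -4.6833, Σt·ln y = -35.7324.
Normal system: [[110.0000, 20.0000]; [20.0000, 5]]·[k, ln C]ᵀ = [-35.7324, -4.6833]ᵀ.
Solving (det = 150.0000): k = -0.56664, ln C = 1.32987.

k = -0.567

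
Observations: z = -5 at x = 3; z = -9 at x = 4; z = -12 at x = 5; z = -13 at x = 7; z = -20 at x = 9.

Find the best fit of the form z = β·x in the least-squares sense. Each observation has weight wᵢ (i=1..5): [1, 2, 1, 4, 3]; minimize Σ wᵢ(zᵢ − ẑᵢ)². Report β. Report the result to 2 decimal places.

Normal-equation sums: Σwᵢ·x·x = 505.
Moment sums: Σwᵢ·x·z = -1051.
AᵀWA·[β]ᵀ = AᵀWz becomes [[505]]·[β]ᵀ = [-1051]ᵀ.
Hence β = -1051 / 505 ≈ -2.08119.

β = -2.08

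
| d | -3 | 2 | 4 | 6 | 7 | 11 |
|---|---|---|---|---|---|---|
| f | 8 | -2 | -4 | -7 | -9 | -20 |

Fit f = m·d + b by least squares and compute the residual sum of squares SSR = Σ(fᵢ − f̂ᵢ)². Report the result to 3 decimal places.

SSR = 10.267

Entries of MᵀM: Σd·d = 235, Σd = 27, Σ1 = 6.
And Σd·f = -369, Σf = -34.
So MᵀM·[m, b]ᵀ = Mᵀf: [[235, 27]; [27, 6]]·[m, b]ᵀ = [-369, -34]ᵀ.
Δ = 235·6 − 27² = 681.
m = ((-369)·6 − 27·(-34))/681 = -432/227; b = (235·(-34) − 27·(-369))/681 = 1973/681.
Residuals: -413/681, -743/681, 487/681, 1036/681, 970/681, -1337/681; SSR = 6992/681.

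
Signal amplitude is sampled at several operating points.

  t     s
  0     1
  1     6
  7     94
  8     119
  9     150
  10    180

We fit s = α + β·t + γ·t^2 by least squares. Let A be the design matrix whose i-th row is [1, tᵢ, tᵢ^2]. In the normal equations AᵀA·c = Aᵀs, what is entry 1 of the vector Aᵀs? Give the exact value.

Entry 1 ↔ basis 1, so (Aᵀs)_{1} = Σᵢ sᵢ = (1)·(1) + (1)·(6) + (1)·(94) + (1)·(119) + (1)·(150) + (1)·(180) = 550.

550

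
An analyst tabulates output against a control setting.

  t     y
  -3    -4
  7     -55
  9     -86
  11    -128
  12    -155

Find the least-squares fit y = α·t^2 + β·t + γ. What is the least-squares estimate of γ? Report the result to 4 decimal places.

γ = 2.1286

Entries of AᵀA: Σt^2·t^2 = 44420, Σt^2·t = 4104, Σt^2 = 404, Σt·t = 404, Σt = 36, Σ1 = 5.
Right-hand side: Σt^2·y = -47505, Σt·y = -4415, Σy = -428.
Normal equations: [[44420, 4104, 404]; [4104, 404, 36]; [404, 36, 5]]·[α, β, γ]ᵀ = [-47505, -4415, -428]ᵀ.
Row-reducing yields α = -346891/345972, β = -107539/115324, γ = 184108/86493.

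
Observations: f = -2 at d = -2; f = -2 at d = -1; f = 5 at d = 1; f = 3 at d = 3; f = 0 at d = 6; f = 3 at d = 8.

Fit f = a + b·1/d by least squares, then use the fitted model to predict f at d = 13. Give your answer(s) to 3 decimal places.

Sums needed: Σ1 = 6, Σ1/d = 1/8, Σ1/d·1/d = 1385/576.
Moment sums: Σf = 7, Σ1/d·f = 75/8.
MᵀM·[a, b]ᵀ = Mᵀf becomes [[6, 1/8]; [1/8, 1385/576]]·[a, b]ᵀ = [7, 75/8]ᵀ.
Eliminating b: (1385/576)·(row 1) − (1/8)·(row 2) gives (2767/192)·a = (1385/576)·7 − (1/8)·(75/8) = 2255/144, so a = 9020/8301.
Then b = ((75/8) − (1/8)·(9020/8301))/(1385/576) = 10632/2767.
At d = 13: f̂ = (9020/8301)·(1) + (10632/2767)·(1/13) = 149156/107913.

f̂ = 1.382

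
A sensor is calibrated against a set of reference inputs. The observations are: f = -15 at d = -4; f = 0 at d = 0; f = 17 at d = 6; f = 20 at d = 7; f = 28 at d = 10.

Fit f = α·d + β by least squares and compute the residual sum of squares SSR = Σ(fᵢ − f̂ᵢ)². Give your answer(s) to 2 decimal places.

SSR = 4.96

Normal-equation sums: Σd·d = 201, Σd = 19, Σ1 = 5.
For Mᵀf: Σd·f = 582, Σf = 50.
det = 201·5 − 19² = 644.
α = (582·5 − 19·50)/644 = 70/23; β = (201·50 − 19·582)/644 = -36/23.
Residuals: -29/23, 36/23, 7/23, 6/23, -20/23; SSR = 114/23.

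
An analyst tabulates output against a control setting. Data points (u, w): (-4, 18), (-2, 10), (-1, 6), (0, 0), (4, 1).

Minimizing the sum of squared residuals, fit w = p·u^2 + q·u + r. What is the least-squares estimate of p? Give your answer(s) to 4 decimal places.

p = 0.4730

Entries of MᵀM: Σu^2·u^2 = 529, Σu^2·u = -9, Σu^2 = 37, Σu·u = 37, Σu = -3, Σ1 = 5.
For Mᵀw: Σu^2·w = 350, Σu·w = -94, Σw = 35.
Normal equations: [[529, -9, 37]; [-9, 37, -3]; [37, -3, 5]]·[p, q, r]ᵀ = [350, -94, 35]ᵀ.
Solving the 3×3 system (Gaussian elimination) gives p = 947/2002, q = -4507/2002, r = 2151/1001.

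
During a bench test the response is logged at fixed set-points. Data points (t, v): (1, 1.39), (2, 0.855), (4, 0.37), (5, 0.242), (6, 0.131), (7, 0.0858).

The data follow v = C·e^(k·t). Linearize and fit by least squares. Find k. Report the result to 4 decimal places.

k = -0.4623

With ln vᵢ as the transformed response and tᵢ as the regressor:
Sums: Σt = 25.0000, Σ(t)² = 131.0000, Σln v = -6.7287, Σt·ln v = -40.4406.
Normal system: [[131.0000, 25.0000]; [25.0000, 6]]·[k, ln C]ᵀ = [-40.4406, -6.7287]ᵀ.
Slope k = (n·Σt·ln v − Σt·Σln v)/(n·Σ(t)² − (Σt)²) = (6·-40.4406 − 25.0000·-6.7287)/161.0000 = -0.46227; ln C = (Σln v − k·Σt)/n = 0.80468.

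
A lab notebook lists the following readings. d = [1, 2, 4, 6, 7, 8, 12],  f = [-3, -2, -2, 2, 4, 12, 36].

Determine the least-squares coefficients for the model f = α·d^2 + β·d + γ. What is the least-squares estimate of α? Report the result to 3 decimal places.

α = 0.429

Forming MᵀM = [[28802, 2872, 314]; [2872, 314, 40]; [314, 40, 7]] and Mᵀf = [6177, 553, 47]ᵀ gives MᵀM·[α, β, γ]ᵀ = Mᵀf.
Solving the 3×3 system (Gaussian elimination) gives α = 6247/14574, β = -696559/335202, γ = -35690/55867.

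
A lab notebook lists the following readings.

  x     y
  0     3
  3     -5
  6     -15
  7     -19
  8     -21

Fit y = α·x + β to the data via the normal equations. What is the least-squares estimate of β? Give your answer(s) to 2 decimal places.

β = 3.45

Sums needed: Σx·x = 158, Σx = 24, Σ1 = 5.
And Σx·y = -406, Σy = -57.
So AᵀA·[α, β]ᵀ = Aᵀy: [[158, 24]; [24, 5]]·[α, β]ᵀ = [-406, -57]ᵀ.
Determinant 158·5 − 24² = 214.
α = ((-406)·5 − 24·(-57))/214 = -331/107; β = (158·(-57) − 24·(-406))/214 = 369/107.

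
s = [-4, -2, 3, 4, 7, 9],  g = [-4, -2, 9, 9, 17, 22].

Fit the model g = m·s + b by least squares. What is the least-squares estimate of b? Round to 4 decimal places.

b = 2.7924

From the data, Σs·s = 175, Σs = 17, Σ1 = 6.
Moment sums: Σs·g = 400, Σg = 51.
Eliminating b: 6·(row 1) − 17·(row 2) gives 761·m = 6·400 − 17·51 = 1533, so m = 1533/761.
Then b = (51 − 17·(1533/761))/6 = 2125/761.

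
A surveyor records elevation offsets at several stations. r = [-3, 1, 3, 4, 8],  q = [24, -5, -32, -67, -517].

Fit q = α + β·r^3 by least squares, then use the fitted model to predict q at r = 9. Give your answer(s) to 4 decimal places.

Entries of AᵀA: Σ1 = 5, Σr^3 = 577, Σr^3·r^3 = 267699.
For Aᵀq: Σq = -597, Σr^3·q = -270509.
AᵀA·[α, β]ᵀ = Aᵀq becomes [[5, 577]; [577, 267699]]·[α, β]ᵀ = [-597, -270509]ᵀ.
det = 5·267699 − 577² = 1005566.
α = ((-597)·267699 − 577·(-270509))/1005566 = -1866305/502783; β = (5·(-270509) − 577·(-597))/1005566 = -504038/502783.
At r = 9: q̂ = (-1866305/502783)·(1) + (-504038/502783)·(729) = -369310007/502783.

q̂ = -734.5316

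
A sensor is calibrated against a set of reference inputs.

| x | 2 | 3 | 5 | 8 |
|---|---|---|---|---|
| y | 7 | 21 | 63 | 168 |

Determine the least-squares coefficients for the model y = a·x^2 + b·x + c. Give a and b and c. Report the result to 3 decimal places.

a = 2.705, b = -0.265, c = -3.023

Compute the Gram sums: Σx^2·x^2 = 4818, Σx^2·x = 672, Σx^2 = 102, Σx·x = 102, Σx = 18, Σ1 = 4.
And Σx^2·y = 12544, Σx·y = 1736, Σy = 259.
Normal equations: [[4818, 672, 102]; [672, 102, 18]; [102, 18, 4]]·[a, b, c]ᵀ = [12544, 1736, 259]ᵀ.
Row-reducing yields a = 119/44, b = -35/132, c = -133/44.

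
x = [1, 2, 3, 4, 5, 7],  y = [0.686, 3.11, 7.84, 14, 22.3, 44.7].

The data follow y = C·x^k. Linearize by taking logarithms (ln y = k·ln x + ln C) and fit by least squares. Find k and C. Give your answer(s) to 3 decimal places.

Linearized form: ln y = k·ln x + ln C. From the 6 transformed points,
Σln x = 6.7334, Σ(ln x)² = 9.9861, Σln y = 12.3606, Σln x·ln y = 19.0983.
Equations: 9.9861·k + 6.7334·ln C = 19.0983;  6.7334·k + 6·ln C = 12.3606.
Solving (det = 14.5777): k = 2.15130, ln C = -0.35416, so C = exp(-0.35416) = 0.70176.

k = 2.151, C = 0.702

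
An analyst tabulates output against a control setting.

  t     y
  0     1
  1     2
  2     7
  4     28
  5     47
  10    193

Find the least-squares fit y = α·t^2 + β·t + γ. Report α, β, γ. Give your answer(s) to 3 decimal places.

Sums needed: Σt^2·t^2 = 10898, Σt^2·t = 1198, Σt^2 = 146, Σt·t = 146, Σt = 22, Σ1 = 6.
And Σt^2·y = 20953, Σt·y = 2293, Σy = 278.
AᵀA·[α, β, γ]ᵀ = Aᵀy becomes [[10898, 1198, 146]; [1198, 146, 22]; [146, 22, 6]]·[α, β, γ]ᵀ = [20953, 2293, 278]ᵀ.
Row-reducing yields α = 1111/546, β = -1249/1092, γ = 369/364.

α = 2.035, β = -1.144, γ = 1.014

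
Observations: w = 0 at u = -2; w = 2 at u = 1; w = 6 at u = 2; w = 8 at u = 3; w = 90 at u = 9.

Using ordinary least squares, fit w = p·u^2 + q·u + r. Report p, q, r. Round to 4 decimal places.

Normal-equation sums: Σu^2·u^2 = 6675, Σu^2·u = 757, Σu^2 = 99, Σu·u = 99, Σu = 13, Σ1 = 5.
Moment sums: Σu^2·w = 7388, Σu·w = 848, Σw = 106.
So MᵀM·[p, q, r]ᵀ = Mᵀw: [[6675, 757, 99]; [757, 99, 13]; [99, 13, 5]]·[p, q, r]ᵀ = [7388, 848, 106]ᵀ.
Row-reducing yields p = 36803/36128, q = 35167/36128, r = -13555/9032.

p = 1.0187, q = 0.9734, r = -1.5008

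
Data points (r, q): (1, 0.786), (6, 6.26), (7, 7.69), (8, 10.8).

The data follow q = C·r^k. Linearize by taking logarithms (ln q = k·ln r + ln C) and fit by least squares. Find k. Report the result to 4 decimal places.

With ln qᵢ as the transformed response and ln rᵢ as the regressor:
Over the data: Σln r = 5.8171, Σ(ln r)² = 11.3210, Σln q = 6.0128, Σln r·ln q = 12.2040.
Normal system: [[11.3210, 5.8171]; [5.8171, 4]]·[k, ln C]ᵀ = [12.2040, 6.0128]ᵀ.
Δ = 11.3210·4 − (5.8171)² = 11.4454; k = (12.2040·4 − 5.8171·6.0128)/11.4454 = 1.20911, ln C = (11.3210·6.0128 − 5.8171·12.2040)/11.4454 = -0.25517.

k = 1.2091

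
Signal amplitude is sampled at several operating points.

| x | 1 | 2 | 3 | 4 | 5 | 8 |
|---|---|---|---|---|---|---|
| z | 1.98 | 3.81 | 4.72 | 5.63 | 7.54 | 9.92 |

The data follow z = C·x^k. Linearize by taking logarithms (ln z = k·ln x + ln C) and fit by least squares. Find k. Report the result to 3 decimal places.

k = 0.768

Let Y = ln z. Fitting Y = k·ln x + ln C by least squares:
Over the data: Σln x = 6.8669, Σ(ln x)² = 10.5236, Σln z = 9.6154, Σln x·ln z = 13.0505.
Normal system: [[10.5236, 6.8669]; [6.8669, 6]]·[k, ln C]ᵀ = [13.0505, 9.6154]ᵀ.
Solving (det = 15.9867): k = 0.76779, ln C = 0.72384.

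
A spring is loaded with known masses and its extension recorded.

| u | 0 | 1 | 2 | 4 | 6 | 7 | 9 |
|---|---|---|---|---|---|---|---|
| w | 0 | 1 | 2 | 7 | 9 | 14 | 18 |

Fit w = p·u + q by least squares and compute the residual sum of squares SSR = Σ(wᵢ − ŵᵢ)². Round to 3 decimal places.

Entries of MᵀM: Σu·u = 187, Σu = 29, Σ1 = 7.
For Mᵀw: Σu·w = 347, Σw = 51.
MᵀM·[p, q]ᵀ = Mᵀw becomes [[187, 29]; [29, 7]]·[p, q]ᵀ = [347, 51]ᵀ.
Eliminating q: 7·(row 1) − 29·(row 2) gives 468·p = 7·347 − 29·51 = 950, so p = 475/234.
Then q = (51 − 29·(475/234))/7 = -263/234.
Residuals: 263/234, 11/117, -73/78, 1/234, -37/18, 107/117, 100/117; SSR = 929/117.

SSR = 7.940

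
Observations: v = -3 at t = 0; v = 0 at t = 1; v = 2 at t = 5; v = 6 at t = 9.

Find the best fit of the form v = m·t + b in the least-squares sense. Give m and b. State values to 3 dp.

The normal system AᵀA·[m, b]ᵀ = Aᵀv is [[107, 15]; [15, 4]]·[m, b]ᵀ = [64, 5]ᵀ.
Determinant 107·4 − 15² = 203.
m = (64·4 − 15·5)/203 = 181/203; b = (107·5 − 15·64)/203 = -425/203.

m = 0.892, b = -2.094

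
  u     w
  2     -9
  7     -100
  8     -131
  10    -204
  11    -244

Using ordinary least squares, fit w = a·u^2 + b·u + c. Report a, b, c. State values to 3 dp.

Sums needed: Σu^2·u^2 = 31154, Σu^2·u = 3194, Σu^2 = 338, Σu·u = 338, Σu = 38, Σ1 = 5.
And Σu^2·w = -63244, Σu·w = -6490, Σw = -688.
Normal equations: [[31154, 3194, 338]; [3194, 338, 38]; [338, 38, 5]]·[a, b, c]ᵀ = [-63244, -6490, -688]ᵀ.
Row-reducing yields a = -4843/2464, b = -1621/2464, c = 15/56.

a = -1.966, b = -0.658, c = 0.268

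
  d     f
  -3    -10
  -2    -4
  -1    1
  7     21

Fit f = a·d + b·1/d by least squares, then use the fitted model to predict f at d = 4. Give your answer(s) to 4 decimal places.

From the data, Σd·d = 63, Σd·1/d = 4, Σ1/d·1/d = 2437/1764.
Moment sums: Σd·f = 184, Σ1/d·f = 22/3.
MᵀM·[a, b]ᵀ = Mᵀf becomes [[63, 4]; [4, 2437/1764]]·[a, b]ᵀ = [184, 22/3]ᵀ.
Δ = 63·(2437/1764) − 4² = 1989/28.
a = (184·(2437/1764) − 4·(22/3))/(1989/28) = 396664/125307; b = (63·(22/3) − 4·184)/(1989/28) = -7672/1989.
At d = 4: f̂ = (396664/125307)·(4) + (-7672/1989)·(1/4) = 1465822/125307.

f̂ = 11.6978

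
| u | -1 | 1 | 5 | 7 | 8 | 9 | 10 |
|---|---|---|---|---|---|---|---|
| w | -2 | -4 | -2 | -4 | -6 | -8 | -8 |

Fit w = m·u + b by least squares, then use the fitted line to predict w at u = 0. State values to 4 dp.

The normal equations are: 321·m + 39·b = -240;  39·m + 7·b = -34.
det = 321·7 − 39² = 726.
m = ((-240)·7 − 39·(-34))/726 = -59/121; b = (321·(-34) − 39·(-240))/726 = -259/121.
At u = 0: ŵ = (-59/121)·(0) + (-259/121)·(1) = -259/121.

ŵ = -2.1405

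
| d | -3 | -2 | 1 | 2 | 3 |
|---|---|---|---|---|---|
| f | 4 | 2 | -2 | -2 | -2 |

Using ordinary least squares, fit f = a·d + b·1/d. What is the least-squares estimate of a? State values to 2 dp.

a = -0.85

The normal system MᵀM·[a, b]ᵀ = Mᵀf is [[27, 5]; [5, 31/18]]·[a, b]ᵀ = [-28, -6]ᵀ.
Eliminating b: (31/18)·(row 1) − 5·(row 2) gives (43/2)·a = (31/18)·(-28) − 5·(-6) = -164/9, so a = -328/387.
Then b = ((-6) − 5·(-328/387))/(31/18) = -44/43.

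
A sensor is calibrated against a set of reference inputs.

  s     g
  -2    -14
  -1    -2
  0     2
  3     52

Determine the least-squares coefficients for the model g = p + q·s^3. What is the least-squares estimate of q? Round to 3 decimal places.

q = 1.889

With design matrix M, MᵀM = [[4, 18]; [18, 794]] and Mᵀg = [38, 1518]ᵀ.
Eliminating q: 794·(row 1) − 18·(row 2) gives 2852·p = 794·38 − 18·1518 = 2848, so p = 712/713.
Then q = (1518 − 18·(712/713))/794 = 1347/713.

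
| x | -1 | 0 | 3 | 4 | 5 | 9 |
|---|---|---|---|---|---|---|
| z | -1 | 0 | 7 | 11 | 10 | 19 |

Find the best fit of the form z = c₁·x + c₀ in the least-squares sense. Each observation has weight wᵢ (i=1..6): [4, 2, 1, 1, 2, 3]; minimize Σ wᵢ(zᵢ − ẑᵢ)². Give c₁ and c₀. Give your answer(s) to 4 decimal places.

c₁ = 2.0209, c₀ = 0.7819

Compute the Gram sums: Σwᵢ·x·x = 322, Σwᵢ·x = 40, Σwᵢ·1 = 13.
For MᵀWz: Σwᵢ·x·z = 682, Σwᵢ·z = 91.
Determinant 322·13 − 40² = 2586.
c₁ = (682·13 − 40·91)/2586 = 871/431; c₀ = (322·91 − 40·682)/2586 = 337/431.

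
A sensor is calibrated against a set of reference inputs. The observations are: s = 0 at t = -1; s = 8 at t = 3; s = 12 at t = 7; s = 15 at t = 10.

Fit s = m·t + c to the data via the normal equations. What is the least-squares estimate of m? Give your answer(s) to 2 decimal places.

Sums needed: Σt·t = 159, Σt = 19, Σ1 = 4.
Moment sums: Σt·s = 258, Σs = 35.
So AᵀA·[m, c]ᵀ = Aᵀs: [[159, 19]; [19, 4]]·[m, c]ᵀ = [258, 35]ᵀ.
Δ = 159·4 − 19² = 275.
m = (258·4 − 19·35)/275 = 367/275; c = (159·35 − 19·258)/275 = 663/275.

m = 1.33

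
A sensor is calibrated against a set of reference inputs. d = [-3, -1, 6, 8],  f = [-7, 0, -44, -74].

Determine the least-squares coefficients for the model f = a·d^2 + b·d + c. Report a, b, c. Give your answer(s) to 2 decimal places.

a = -1.03, b = -1.01, c = -0.47

MᵀM·[a, b, c]ᵀ = Mᵀf reads: 5474·a + 700·b + 110·c = -6383;  700·a + 110·b + 10·c = -835;  110·a + 10·b + 4·c = -125.
(Σd^2·d^2 = 5474, Σd^2·d = 700, Σd^2 = 110, Σd·d = 110, Σd = 10, Σ1 = 4, Σd^2·f = -6383, Σd·f = -835, Σf = -125.)
Row-reducing yields a = -37/36, b = -617/612, c = -95/204.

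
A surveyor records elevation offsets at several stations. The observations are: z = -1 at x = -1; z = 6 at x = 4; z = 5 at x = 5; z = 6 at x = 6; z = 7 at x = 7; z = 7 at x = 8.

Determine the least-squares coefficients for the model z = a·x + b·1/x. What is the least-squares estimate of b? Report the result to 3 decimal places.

b = 0.384

Setting ∂/∂a … = 0 gives: 191·a + 6·b = 191;  6·a + (822949/705600)·b = 51/8.
(Σx·x = 191, Σx·1/x = 6, Σ1/x·1/x = 822949/705600, Σx·z = 191, Σ1/x·z = 51/8.)
Δ = 191·(822949/705600) − 6² = 131781659/705600.
a = (191·(822949/705600) − 6·(51/8))/(131781659/705600) = 130194059/131781659; b = (191·(51/8) − 6·191)/(131781659/705600) = 50538600/131781659.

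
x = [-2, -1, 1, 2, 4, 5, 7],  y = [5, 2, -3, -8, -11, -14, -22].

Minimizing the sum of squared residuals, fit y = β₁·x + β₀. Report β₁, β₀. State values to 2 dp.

Sums needed: Σx·x = 100, Σx = 16, Σ1 = 7.
And Σx·y = -299, Σy = -51.
det = 100·7 − 16² = 444.
β₁ = ((-299)·7 − 16·(-51))/444 = -1277/444; β₀ = (100·(-51) − 16·(-299))/444 = -79/111.

β₁ = -2.88, β₀ = -0.71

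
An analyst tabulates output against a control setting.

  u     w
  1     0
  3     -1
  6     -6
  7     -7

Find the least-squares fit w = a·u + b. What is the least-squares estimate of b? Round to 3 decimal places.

b = 1.824

Forming AᵀA = [[95, 17]; [17, 4]] and Aᵀw = [-88, -14]ᵀ gives AᵀA·[a, b]ᵀ = Aᵀw.
Determinant 95·4 − 17² = 91.
a = ((-88)·4 − 17·(-14))/91 = -114/91; b = (95·(-14) − 17·(-88))/91 = 166/91.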